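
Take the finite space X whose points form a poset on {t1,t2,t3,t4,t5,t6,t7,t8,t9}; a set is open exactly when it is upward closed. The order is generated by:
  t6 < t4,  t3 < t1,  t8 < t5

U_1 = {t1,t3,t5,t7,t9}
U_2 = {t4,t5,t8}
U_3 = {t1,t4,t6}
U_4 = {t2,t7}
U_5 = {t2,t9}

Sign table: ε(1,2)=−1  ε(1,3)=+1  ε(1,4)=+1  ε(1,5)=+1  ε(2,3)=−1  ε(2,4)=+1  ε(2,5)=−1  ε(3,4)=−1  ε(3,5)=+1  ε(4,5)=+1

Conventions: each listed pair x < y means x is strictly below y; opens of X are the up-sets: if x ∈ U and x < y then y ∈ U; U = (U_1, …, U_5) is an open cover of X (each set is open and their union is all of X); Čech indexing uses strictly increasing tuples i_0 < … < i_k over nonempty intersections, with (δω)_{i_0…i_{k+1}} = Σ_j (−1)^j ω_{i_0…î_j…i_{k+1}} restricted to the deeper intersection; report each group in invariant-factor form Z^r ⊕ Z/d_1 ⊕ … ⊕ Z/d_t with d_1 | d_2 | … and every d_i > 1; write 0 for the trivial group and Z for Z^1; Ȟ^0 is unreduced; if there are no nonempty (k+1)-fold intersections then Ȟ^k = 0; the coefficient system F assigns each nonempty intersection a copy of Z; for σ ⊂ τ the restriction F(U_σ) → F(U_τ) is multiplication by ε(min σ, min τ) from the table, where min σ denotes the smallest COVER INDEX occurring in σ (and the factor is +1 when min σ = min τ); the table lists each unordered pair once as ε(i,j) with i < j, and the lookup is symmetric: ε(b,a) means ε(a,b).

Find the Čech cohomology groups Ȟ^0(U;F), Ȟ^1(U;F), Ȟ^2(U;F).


nerve of the cover:
  U12={t5} U13={t1} U14={t7} U15={t9} U23={t4} U45={t2}
C dims 5,6; δ0: rk 4, SNF 1^4
Ȟ^0 = (5 − 4) − 0 = 1, so Ȟ^0 ≅ Z
Ȟ^1 = (6 − 0) − 4 = 2, so Ȟ^1 ≅ Z^2
Ȟ^2 = (0 − 0) − 0 = 0, so Ȟ^2 ≅ 0

Ȟ^0(U;F) ≅ Z, Ȟ^1(U;F) ≅ Z^2 and Ȟ^2(U;F) ≅ 0


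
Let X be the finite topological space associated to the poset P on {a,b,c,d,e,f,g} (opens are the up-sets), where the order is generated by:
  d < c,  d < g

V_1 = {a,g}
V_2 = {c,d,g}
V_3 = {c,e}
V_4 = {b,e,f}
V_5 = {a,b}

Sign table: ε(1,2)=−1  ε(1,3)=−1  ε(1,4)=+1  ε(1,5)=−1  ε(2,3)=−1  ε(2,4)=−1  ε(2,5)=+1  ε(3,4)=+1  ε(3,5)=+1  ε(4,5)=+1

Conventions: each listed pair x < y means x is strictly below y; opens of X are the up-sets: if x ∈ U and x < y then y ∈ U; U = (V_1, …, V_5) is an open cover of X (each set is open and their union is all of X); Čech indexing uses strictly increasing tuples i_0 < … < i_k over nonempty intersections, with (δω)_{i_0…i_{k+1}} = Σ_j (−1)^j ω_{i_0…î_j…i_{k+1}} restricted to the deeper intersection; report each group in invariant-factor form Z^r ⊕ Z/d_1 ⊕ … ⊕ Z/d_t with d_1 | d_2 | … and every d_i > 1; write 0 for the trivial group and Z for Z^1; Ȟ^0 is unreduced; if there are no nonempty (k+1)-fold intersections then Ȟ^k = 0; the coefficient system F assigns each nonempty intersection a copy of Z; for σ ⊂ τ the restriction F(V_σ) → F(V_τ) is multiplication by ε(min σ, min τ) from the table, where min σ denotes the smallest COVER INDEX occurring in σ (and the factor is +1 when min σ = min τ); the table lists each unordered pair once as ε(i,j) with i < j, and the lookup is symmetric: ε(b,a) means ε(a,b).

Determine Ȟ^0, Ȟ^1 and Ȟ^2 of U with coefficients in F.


nonempty intersections:
  V12={g} V15={a} V23={c} V34={e} V45={b}
C dims 5,5; δ0: rk 5, SNF 1^4·2
Ȟ^0: (5−5)−0=0 ⇒ 0
Ȟ^1: (5−0)−5=0 plus torsion [2] ⇒ Z/2
Ȟ^2: (0−0)−0=0 ⇒ 0

Ȟ^0 ≅ 0; Ȟ^1 ≅ Z/2; Ȟ^2 ≅ 0


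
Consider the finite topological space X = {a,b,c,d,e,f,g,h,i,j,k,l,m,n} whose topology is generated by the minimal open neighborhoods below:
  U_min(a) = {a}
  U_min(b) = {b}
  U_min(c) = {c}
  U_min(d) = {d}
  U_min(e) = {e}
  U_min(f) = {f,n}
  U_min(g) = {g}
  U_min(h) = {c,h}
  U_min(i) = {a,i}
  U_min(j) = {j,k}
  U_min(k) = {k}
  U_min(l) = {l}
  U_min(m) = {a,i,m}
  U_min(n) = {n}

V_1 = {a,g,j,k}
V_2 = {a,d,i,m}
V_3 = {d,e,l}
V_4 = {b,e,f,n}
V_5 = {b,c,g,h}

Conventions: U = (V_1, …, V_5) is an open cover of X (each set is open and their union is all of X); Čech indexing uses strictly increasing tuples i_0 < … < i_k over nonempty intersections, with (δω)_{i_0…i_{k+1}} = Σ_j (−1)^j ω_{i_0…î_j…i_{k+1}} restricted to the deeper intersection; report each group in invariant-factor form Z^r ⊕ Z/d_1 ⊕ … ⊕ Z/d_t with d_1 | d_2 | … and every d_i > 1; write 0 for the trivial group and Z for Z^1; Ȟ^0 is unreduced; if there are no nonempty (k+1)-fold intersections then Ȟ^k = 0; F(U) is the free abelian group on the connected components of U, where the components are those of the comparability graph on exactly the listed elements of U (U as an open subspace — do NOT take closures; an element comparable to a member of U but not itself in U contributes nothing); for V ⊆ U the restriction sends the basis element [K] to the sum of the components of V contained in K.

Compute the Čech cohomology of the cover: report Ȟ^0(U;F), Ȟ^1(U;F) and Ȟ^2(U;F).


nerve of the cover:
  V12={a} V15={g} V23={d} V34={e} V45={b}
components per intersection:
  V1: {a} {g} {j,k}
  V2: {a,i,m} {d}
  V3: {d} {e} {l}
  V4: {b} {e} {f,n}
  V5: {b} {c,h} {g}
  V12: {a}
  V15: {g}
  V23: {d}
  V34: {e}
  V45: {b}
C dims 14,5; δ0: rk 5, SNF 1^5
Ȟ^0 = (14 − 5) − 0 = 9, so Ȟ^0 ≅ Z^9
Ȟ^1 = (5 − 0) − 5 = 0, so Ȟ^1 ≅ 0
Ȟ^2 = (0 − 0) − 0 = 0, so Ȟ^2 ≅ 0

Ȟ^0(U;F) ≅ Z^9, Ȟ^1(U;F) ≅ 0 and Ȟ^2(U;F) ≅ 0


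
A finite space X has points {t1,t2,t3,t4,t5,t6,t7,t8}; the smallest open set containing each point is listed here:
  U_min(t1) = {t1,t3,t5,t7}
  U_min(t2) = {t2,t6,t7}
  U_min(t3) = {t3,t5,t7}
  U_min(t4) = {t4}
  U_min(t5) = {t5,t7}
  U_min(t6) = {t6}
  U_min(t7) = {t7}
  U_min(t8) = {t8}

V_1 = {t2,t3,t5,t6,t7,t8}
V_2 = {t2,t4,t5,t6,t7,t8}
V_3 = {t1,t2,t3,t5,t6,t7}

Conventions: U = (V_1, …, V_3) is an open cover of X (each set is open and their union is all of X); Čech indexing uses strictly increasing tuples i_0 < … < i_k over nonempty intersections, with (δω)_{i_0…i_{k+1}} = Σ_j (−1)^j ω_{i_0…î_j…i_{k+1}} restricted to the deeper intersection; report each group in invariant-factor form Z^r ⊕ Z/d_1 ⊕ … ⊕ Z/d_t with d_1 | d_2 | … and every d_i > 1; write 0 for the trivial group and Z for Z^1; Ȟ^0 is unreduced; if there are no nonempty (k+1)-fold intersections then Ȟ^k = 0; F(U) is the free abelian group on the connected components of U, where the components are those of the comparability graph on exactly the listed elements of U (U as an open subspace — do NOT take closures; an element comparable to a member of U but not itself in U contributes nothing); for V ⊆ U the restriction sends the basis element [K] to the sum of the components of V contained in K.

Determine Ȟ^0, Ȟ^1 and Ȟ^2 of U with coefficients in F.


Ȟ^0(U;F) ≅ Z^3,  Ȟ^1(U;F) ≅ 0,  Ȟ^2(U;F) ≅ 0

nonempty overlaps:
  V12={t2,t5,t6,t7,t8} V13={t2,t3,t5,t6,t7} V23={t2,t5,t6,t7}
  V123={t2,t5,t6,t7}
components per intersection:
  V1: {t2,t3,t5,t6,t7} {t8}
  V2: {t2,t5,t6,t7} {t4} {t8}
  V3: {t1,t2,t3,t5,t6,t7}
  V12: {t2,t5,t6,t7} {t8}
  V13: {t2,t3,t5,t6,t7}
  V23: {t2,t5,t6,t7}
  V123: {t2,t5,t6,t7}
C dims 6,4,1; δ0: rk 3, SNF 1^3; δ1: rk 1, SNF 1^1
degree 0: 6−3−0 = 3 → Ȟ^0 ≅ Z^3
degree 1: 4−1−3 = 0 → Ȟ^1 ≅ 0
degree 2: 1−0−1 = 0 → Ȟ^2 ≅ 0


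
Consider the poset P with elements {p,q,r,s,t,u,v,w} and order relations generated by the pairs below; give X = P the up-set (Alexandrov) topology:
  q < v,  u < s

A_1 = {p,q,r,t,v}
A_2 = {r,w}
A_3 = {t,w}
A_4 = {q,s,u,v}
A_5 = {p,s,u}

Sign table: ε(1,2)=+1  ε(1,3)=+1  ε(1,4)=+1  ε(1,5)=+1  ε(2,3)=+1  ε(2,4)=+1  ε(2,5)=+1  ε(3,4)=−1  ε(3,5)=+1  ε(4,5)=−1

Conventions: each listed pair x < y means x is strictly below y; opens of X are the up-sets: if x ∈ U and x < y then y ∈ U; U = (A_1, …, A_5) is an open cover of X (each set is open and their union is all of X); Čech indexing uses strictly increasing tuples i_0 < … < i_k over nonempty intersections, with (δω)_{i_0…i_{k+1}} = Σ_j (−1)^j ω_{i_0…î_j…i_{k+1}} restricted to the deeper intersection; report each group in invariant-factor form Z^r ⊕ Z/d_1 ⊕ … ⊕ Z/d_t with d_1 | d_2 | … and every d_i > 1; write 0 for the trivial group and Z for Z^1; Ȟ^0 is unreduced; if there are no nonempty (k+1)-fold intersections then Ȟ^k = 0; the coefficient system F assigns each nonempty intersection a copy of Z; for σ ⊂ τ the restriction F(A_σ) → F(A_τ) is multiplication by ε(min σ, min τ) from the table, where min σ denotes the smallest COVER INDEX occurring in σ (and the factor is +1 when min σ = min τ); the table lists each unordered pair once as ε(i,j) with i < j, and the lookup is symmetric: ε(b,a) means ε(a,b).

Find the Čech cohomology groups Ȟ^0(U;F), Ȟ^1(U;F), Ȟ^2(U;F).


nerve of the cover:
  A12={r} A13={t} A14={q,v} A15={p} A23={w} A45={s,u}
C dims 5,6; δ0: rk 5, SNF 1^4·2
Ȟ^0 = (5 − 5) − 0 = 0, so Ȟ^0 ≅ 0
Ȟ^1 = (6 − 0) − 5 = 1 plus torsion [2], so Ȟ^1 ≅ Z ⊕ Z/2
Ȟ^2 = (0 − 0) − 0 = 0, so Ȟ^2 ≅ 0

Ȟ^0 = 0, Ȟ^1 = Z ⊕ Z/2 and Ȟ^2 = 0


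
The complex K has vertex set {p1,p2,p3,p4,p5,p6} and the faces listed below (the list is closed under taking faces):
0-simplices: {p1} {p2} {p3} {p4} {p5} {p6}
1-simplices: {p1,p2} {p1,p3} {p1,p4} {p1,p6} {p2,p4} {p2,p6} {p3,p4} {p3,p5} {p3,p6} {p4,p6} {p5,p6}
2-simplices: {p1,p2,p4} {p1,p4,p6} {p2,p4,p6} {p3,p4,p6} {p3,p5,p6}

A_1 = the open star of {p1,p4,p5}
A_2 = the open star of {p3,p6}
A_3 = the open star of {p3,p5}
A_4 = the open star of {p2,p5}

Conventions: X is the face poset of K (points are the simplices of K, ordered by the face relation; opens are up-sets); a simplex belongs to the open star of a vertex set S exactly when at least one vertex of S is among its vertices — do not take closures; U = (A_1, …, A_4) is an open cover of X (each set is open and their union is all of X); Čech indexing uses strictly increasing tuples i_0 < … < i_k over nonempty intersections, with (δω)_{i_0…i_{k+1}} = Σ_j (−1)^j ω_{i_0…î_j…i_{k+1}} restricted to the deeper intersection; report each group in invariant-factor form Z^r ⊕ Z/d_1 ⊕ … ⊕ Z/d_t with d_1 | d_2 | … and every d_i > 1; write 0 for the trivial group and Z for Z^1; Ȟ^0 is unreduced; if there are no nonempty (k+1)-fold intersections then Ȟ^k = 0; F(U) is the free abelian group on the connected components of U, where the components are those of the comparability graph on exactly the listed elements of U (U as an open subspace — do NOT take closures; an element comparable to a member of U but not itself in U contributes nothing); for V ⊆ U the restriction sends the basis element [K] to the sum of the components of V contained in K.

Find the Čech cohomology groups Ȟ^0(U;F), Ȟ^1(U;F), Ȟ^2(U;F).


Ȟ^0(U;F) ≅ Z,  Ȟ^1(U;F) ≅ Z,  Ȟ^2(U;F) ≅ 0

nonempty overlaps:
  A1={{p1},{p4},{p5},{p1,p2},{p1,p3},{p1,p4},{p1,p6},{p2,p4},{p3,p4},{p3,p5},{p4,p6},{p5,p6},{p1,p2,p4},{p1,p4,p6},{p2,p4,p6},{p3,p4,p6},{p3,p5,p6}} A2={{p3},{p6},{p1,p3},{p1,p6},{p2,p6},{p3,p4},{p3,p5},{p3,p6},{p4,p6},{p5,p6},{p1,p4,p6},{p2,p4,p6},{p3,p4,p6},{p3,p5,p6}} A3={{p3},{p5},{p1,p3},{p3,p4},{p3,p5},{p3,p6},{p5,p6},{p3,p4,p6},{p3,p5,p6}} A4={{p2},{p5},{p1,p2},{p2,p4},{p2,p6},{p3,p5},{p5,p6},{p1,p2,p4},{p2,p4,p6},{p3,p5,p6}}
  A12={{p1,p3},{p1,p6},{p3,p4},{p3,p5},{p4,p6},{p5,p6},{p1,p4,p6},{p2,p4,p6},{p3,p4,p6},{p3,p5,p6}} A13={{p5},{p1,p3},{p3,p4},{p3,p5},{p5,p6},{p3,p4,p6},{p3,p5,p6}} A14={{p5},{p1,p2},{p2,p4},{p3,p5},{p5,p6},{p1,p2,p4},{p2,p4,p6},{p3,p5,p6}} A23={{p3},{p1,p3},{p3,p4},{p3,p5},{p3,p6},{p5,p6},{p3,p4,p6},{p3,p5,p6}} A24={{p2,p6},{p3,p5},{p5,p6},{p2,p4,p6},{p3,p5,p6}} A34={{p5},{p3,p5},{p5,p6},{p3,p5,p6}}
  A123={{p1,p3},{p3,p4},{p3,p5},{p5,p6},{p3,p4,p6},{p3,p5,p6}} A124={{p3,p5},{p5,p6},{p2,p4,p6},{p3,p5,p6}} A134={{p5},{p3,p5},{p5,p6},{p3,p5,p6}} A234={{p3,p5},{p5,p6},{p3,p5,p6}}
  A1234={{p3,p5},{p5,p6},{p3,p5,p6}}
components per intersection:
  A1: {{p1},{p4},{p1,p2},{p1,p3},{p1,p4},{p1,p6},{p2,p4},{p3,p4},{p4,p6},{p1,p2,p4},{p1,p4,p6},{p2,p4,p6},{p3,p4,p6}} {{p5},{p3,p5},{p5,p6},{p3,p5,p6}}
  A2: {{p3},{p6},{p1,p3},{p1,p6},{p2,p6},{p3,p4},{p3,p5},{p3,p6},{p4,p6},{p5,p6},{p1,p4,p6},{p2,p4,p6},{p3,p4,p6},{p3,p5,p6}}
  A3: {{p3},{p5},{p1,p3},{p3,p4},{p3,p5},{p3,p6},{p5,p6},{p3,p4,p6},{p3,p5,p6}}
  A4: {{p2},{p1,p2},{p2,p4},{p2,p6},{p1,p2,p4},{p2,p4,p6}} {{p5},{p3,p5},{p5,p6},{p3,p5,p6}}
  A12: {{p1,p3}} {{p1,p6},{p3,p4},{p4,p6},{p1,p4,p6},{p2,p4,p6},{p3,p4,p6}} {{p3,p5},{p5,p6},{p3,p5,p6}}
  A13: {{p5},{p3,p5},{p5,p6},{p3,p5,p6}} {{p1,p3}} {{p3,p4},{p3,p4,p6}}
  A14: {{p5},{p3,p5},{p5,p6},{p3,p5,p6}} {{p1,p2},{p2,p4},{p1,p2,p4},{p2,p4,p6}}
  A23: {{p3},{p1,p3},{p3,p4},{p3,p5},{p3,p6},{p5,p6},{p3,p4,p6},{p3,p5,p6}}
  A24: {{p2,p6},{p2,p4,p6}} {{p3,p5},{p5,p6},{p3,p5,p6}}
  A34: {{p5},{p3,p5},{p5,p6},{p3,p5,p6}}
  A123: {{p1,p3}} {{p3,p4},{p3,p4,p6}} {{p3,p5},{p5,p6},{p3,p5,p6}}
  A124: {{p3,p5},{p5,p6},{p3,p5,p6}} {{p2,p4,p6}}
  A134: {{p5},{p3,p5},{p5,p6},{p3,p5,p6}}
  A234: {{p3,p5},{p5,p6},{p3,p5,p6}}
  A1234: {{p3,p5},{p5,p6},{p3,p5,p6}}
C dims 6,12,7,1; δ0: rk 5, SNF 1^5; δ1: rk 6, SNF 1^6; δ2: rk 1, SNF 1^1
degree 0: 6−5−0 = 1 → Ȟ^0 ≅ Z
degree 1: 12−6−5 = 1 → Ȟ^1 ≅ Z
degree 2: 7−1−6 = 0 → Ȟ^2 ≅ 0


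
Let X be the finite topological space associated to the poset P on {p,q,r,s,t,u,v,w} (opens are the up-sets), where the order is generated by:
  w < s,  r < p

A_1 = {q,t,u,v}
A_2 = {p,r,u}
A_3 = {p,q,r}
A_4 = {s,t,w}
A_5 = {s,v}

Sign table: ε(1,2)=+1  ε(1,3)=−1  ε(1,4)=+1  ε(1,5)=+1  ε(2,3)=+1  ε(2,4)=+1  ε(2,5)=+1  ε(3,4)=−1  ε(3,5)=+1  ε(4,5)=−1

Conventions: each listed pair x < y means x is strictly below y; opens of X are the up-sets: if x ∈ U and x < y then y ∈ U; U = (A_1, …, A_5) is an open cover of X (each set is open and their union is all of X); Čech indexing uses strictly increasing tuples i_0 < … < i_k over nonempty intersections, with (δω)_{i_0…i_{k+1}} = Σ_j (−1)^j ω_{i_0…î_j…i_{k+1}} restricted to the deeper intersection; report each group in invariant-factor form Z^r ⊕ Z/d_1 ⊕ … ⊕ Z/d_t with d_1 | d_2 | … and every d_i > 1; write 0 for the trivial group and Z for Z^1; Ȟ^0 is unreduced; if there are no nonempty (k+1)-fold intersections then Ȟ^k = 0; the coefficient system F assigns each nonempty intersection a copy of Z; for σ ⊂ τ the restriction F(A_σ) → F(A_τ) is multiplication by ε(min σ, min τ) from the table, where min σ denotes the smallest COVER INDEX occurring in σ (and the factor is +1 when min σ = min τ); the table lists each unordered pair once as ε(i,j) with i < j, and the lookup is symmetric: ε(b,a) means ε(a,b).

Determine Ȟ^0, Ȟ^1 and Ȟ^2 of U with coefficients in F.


cover nerve:
  A12={u} A13={q} A14={t} A15={v} A23={p,r} A45={s}
C dims 5,6; δ0: rk 5, SNF 1^4·2
Ȟ^0: (5−5)−0=0 ⇒ 0
Ȟ^1: (6−0)−5=1 plus torsion [2] ⇒ Z ⊕ Z/2
Ȟ^2: (0−0)−0=0 ⇒ 0

Ȟ^0 ≅ 0,  Ȟ^1 ≅ Z ⊕ Z/2,  Ȟ^2 ≅ 0


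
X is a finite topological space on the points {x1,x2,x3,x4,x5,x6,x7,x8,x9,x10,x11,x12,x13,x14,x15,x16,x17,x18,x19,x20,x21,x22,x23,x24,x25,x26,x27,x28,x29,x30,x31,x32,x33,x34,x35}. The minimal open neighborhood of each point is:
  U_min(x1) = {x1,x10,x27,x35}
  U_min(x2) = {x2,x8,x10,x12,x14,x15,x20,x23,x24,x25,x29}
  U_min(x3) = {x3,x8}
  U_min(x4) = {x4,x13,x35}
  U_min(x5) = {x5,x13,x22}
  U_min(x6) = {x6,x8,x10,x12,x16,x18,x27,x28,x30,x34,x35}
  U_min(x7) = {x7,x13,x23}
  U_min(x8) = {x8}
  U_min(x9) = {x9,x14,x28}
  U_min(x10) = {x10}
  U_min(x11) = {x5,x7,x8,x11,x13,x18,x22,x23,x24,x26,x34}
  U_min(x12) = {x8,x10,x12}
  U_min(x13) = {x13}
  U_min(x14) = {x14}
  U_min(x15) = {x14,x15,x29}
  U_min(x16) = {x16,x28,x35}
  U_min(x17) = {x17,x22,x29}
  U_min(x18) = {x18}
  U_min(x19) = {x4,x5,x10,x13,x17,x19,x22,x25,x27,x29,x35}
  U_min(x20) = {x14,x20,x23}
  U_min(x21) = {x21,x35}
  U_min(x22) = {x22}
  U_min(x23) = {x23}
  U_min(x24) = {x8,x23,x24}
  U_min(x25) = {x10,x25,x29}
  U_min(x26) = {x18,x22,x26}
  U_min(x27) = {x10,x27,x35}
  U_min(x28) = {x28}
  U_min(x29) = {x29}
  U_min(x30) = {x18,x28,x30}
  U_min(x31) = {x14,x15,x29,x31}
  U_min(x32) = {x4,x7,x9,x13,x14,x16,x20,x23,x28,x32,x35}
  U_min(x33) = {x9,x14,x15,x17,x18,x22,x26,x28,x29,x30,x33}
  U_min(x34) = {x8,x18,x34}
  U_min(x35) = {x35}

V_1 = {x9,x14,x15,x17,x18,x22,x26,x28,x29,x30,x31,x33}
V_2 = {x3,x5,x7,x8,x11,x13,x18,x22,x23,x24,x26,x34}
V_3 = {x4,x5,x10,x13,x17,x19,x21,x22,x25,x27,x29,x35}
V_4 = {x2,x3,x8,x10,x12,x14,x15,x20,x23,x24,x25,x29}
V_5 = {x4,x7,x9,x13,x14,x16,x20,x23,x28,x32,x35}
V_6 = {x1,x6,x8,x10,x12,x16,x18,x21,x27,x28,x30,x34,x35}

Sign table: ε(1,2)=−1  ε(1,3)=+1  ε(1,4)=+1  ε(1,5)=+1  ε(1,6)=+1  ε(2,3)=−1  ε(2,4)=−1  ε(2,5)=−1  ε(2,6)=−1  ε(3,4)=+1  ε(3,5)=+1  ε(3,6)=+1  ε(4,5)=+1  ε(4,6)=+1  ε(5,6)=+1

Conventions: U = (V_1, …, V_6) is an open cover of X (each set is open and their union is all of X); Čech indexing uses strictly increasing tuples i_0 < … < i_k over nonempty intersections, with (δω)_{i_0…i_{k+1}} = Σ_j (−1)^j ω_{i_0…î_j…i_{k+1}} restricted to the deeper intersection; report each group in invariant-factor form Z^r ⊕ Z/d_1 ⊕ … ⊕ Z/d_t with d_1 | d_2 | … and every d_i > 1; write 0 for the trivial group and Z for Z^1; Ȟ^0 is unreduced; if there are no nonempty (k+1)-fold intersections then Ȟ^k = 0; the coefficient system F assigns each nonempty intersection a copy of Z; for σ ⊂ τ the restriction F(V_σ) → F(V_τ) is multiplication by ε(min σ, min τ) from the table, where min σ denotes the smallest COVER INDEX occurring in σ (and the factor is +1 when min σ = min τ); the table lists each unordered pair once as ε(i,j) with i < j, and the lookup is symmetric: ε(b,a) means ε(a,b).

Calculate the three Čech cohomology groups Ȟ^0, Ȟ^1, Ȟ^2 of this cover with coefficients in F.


cover nerve:
  V12={x18,x22,x26} V13={x17,x22,x29} V14={x14,x15,x29} V15={x9,x14,x28} V16={x18,x28,x30} V23={x5,x13,x22} V24={x3,x8,x23,x24} V25={x7,x13,x23} V26={x8,x18,x34} V34={x10,x25,x29} V35={x4,x13,x35} V36={x10,x21,x27,x35} V45={x14,x20,x23} V46={x8,x10,x12} V56={x16,x28,x35}
  V123={x22} V126={x18} V134={x29} V145={x14} V156={x28} V235={x13} V245={x23} V246={x8} V346={x10} V356={x35}
C dims 6,15,10; δ0: rk 5, SNF 1^5; δ1: rk 10, SNF 1^9·2
Ȟ^0: (6−5)−0=1 ⇒ Z
Ȟ^1: (15−10)−5=0 ⇒ 0
Ȟ^2: (10−0)−10=0 plus torsion [2] ⇒ Z/2

Ȟ^0(U;F) ≅ Z, Ȟ^1(U;F) ≅ 0, Ȟ^2(U;F) ≅ Z/2


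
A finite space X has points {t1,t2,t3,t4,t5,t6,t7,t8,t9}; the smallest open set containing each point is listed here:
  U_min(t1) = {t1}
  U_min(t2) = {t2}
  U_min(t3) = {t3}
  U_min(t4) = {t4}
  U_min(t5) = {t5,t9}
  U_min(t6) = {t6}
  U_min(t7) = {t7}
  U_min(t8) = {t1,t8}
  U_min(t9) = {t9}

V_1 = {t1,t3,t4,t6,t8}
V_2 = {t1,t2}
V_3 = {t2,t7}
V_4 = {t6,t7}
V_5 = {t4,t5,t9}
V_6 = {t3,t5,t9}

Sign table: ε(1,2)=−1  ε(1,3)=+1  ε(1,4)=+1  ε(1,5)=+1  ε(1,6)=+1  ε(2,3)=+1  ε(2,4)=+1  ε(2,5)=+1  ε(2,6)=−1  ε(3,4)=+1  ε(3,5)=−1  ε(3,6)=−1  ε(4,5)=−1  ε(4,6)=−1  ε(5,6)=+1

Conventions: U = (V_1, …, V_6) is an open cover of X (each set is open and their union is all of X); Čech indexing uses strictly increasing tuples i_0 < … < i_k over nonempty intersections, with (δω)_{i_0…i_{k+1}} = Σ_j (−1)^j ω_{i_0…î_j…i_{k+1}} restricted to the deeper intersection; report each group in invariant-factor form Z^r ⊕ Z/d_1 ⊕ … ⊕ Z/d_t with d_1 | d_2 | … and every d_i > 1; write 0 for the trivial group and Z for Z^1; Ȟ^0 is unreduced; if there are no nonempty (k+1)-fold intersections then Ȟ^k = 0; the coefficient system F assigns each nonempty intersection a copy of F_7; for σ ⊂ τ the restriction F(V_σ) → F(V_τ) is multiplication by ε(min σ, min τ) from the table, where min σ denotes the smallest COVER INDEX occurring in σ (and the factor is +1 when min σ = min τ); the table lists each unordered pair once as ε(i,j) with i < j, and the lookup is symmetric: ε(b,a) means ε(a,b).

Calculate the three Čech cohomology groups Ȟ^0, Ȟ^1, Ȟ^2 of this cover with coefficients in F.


nerve simplices:
  V12={t1} V14={t6} V15={t4} V16={t3} V23={t2} V34={t7} V56={t5,t9}
C dims 6,7; δ0: rk_F7 6
degree 0: 6−6−0 = 0 → Ȟ^0 ≅ 0
degree 1: 7−0−6 = 1 → Ȟ^1 ≅ Z/7
degree 2: 0−0−0 = 0 → Ȟ^2 ≅ 0

Ȟ^0 ≅ 0, Ȟ^1 ≅ Z/7 and Ȟ^2 ≅ 0


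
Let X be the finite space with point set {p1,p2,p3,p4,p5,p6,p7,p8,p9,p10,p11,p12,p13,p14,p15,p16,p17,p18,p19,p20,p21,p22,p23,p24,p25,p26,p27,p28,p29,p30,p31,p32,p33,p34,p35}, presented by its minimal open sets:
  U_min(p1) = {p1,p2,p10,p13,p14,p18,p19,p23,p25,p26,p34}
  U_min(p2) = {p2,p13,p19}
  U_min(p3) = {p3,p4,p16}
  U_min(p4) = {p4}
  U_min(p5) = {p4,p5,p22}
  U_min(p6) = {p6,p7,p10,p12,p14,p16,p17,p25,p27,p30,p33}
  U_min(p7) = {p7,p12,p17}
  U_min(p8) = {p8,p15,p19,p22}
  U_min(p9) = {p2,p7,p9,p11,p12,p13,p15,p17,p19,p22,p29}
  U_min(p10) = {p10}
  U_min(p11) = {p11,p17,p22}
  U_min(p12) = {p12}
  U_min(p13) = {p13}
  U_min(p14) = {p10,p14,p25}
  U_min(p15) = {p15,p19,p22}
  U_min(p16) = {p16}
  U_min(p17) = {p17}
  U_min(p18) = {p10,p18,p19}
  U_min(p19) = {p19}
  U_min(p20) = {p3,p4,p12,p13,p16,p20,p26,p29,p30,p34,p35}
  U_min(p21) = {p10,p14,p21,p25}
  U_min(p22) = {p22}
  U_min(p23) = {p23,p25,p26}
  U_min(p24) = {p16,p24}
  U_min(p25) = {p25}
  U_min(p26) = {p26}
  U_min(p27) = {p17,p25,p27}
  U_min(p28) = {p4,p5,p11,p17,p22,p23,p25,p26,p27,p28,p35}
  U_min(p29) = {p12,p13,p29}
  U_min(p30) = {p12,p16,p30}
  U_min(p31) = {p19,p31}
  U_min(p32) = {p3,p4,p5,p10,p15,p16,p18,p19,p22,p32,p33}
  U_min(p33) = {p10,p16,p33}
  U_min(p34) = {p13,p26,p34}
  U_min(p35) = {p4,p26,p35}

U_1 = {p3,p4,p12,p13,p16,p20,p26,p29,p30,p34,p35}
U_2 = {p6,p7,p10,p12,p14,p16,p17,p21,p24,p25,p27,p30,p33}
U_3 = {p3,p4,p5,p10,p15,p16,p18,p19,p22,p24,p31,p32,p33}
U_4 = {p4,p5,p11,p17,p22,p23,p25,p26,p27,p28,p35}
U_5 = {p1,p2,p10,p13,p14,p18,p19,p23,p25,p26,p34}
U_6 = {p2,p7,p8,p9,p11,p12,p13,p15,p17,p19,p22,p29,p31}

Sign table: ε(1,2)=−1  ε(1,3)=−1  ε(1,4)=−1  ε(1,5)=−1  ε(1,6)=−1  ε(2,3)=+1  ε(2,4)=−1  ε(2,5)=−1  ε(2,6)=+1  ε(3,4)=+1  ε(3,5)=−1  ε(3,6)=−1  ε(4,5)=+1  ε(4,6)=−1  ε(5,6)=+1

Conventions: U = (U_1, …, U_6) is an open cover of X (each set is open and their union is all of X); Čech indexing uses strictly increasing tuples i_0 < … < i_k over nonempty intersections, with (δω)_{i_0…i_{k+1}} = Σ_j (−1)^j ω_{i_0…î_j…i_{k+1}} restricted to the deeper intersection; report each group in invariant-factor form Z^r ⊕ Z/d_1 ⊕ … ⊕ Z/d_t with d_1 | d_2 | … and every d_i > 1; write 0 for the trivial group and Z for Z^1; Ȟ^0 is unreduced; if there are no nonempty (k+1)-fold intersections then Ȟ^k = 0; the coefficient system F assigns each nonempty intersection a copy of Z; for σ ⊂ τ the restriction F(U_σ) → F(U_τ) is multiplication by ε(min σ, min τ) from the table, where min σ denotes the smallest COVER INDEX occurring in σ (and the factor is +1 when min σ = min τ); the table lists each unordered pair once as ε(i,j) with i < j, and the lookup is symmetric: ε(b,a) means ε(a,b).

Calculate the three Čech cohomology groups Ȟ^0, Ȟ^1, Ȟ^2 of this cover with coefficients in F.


Ȟ^0 = 0,  Ȟ^1 = Z/2,  Ȟ^2 = Z

cover nerve:
  U12={p12,p16,p30} U13={p3,p4,p16} U14={p4,p26,p35} U15={p13,p26,p34} U16={p12,p13,p29} U23={p10,p16,p24,p33} U24={p17,p25,p27} U25={p10,p14,p25} U26={p7,p12,p17} U34={p4,p5,p22} U35={p10,p18,p19} U36={p15,p19,p22,p31} U45={p23,p25,p26} U46={p11,p17,p22} U56={p2,p13,p19}
  U123={p16} U126={p12} U134={p4} U145={p26} U156={p13} U235={p10} U245={p25} U246={p17} U346={p22} U356={p19}
C dims 6,15,10; δ0: rk 6, SNF 1^5·2; δ1: rk 9, SNF 1^9
Ȟ^0: (6−6)−0=0 ⇒ 0
Ȟ^1: (15−9)−6=0 plus torsion [2] ⇒ Z/2
Ȟ^2: (10−0)−9=1 ⇒ Z


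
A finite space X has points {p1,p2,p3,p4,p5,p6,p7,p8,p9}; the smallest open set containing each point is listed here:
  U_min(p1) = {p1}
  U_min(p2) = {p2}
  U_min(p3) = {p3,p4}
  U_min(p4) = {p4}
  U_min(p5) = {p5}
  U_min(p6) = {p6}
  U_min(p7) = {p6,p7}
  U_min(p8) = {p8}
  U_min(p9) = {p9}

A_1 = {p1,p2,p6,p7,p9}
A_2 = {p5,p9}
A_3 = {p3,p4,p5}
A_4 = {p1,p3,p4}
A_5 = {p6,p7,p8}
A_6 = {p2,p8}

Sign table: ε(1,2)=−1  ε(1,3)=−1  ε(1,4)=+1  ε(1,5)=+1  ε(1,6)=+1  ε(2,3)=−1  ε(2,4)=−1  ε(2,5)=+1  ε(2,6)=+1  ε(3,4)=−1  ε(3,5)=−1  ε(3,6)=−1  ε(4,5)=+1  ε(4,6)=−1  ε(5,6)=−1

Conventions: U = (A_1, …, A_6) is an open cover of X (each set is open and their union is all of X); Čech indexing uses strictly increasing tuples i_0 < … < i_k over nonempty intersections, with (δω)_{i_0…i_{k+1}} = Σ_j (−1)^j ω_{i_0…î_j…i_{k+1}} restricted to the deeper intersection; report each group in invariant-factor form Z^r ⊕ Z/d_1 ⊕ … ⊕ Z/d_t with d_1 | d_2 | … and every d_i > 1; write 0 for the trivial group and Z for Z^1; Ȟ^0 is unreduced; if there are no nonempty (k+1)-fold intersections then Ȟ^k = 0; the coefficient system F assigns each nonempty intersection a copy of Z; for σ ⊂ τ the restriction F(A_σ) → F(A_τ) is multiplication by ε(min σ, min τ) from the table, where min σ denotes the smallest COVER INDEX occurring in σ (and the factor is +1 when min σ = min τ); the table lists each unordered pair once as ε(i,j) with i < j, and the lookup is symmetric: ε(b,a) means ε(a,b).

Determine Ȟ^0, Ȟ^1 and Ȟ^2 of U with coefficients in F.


cover nerve:
  A12={p9} A14={p1} A15={p6,p7} A16={p2} A23={p5} A34={p3,p4} A56={p8}
C dims 6,7; δ0: rk 6, SNF 1^5·2
Ȟ^0: (6−6)−0=0 ⇒ 0
Ȟ^1: (7−0)−6=1 plus torsion [2] ⇒ Z ⊕ Z/2
Ȟ^2: (0−0)−0=0 ⇒ 0

Ȟ^0 = 0, Ȟ^1 = Z ⊕ Z/2, Ȟ^2 = 0


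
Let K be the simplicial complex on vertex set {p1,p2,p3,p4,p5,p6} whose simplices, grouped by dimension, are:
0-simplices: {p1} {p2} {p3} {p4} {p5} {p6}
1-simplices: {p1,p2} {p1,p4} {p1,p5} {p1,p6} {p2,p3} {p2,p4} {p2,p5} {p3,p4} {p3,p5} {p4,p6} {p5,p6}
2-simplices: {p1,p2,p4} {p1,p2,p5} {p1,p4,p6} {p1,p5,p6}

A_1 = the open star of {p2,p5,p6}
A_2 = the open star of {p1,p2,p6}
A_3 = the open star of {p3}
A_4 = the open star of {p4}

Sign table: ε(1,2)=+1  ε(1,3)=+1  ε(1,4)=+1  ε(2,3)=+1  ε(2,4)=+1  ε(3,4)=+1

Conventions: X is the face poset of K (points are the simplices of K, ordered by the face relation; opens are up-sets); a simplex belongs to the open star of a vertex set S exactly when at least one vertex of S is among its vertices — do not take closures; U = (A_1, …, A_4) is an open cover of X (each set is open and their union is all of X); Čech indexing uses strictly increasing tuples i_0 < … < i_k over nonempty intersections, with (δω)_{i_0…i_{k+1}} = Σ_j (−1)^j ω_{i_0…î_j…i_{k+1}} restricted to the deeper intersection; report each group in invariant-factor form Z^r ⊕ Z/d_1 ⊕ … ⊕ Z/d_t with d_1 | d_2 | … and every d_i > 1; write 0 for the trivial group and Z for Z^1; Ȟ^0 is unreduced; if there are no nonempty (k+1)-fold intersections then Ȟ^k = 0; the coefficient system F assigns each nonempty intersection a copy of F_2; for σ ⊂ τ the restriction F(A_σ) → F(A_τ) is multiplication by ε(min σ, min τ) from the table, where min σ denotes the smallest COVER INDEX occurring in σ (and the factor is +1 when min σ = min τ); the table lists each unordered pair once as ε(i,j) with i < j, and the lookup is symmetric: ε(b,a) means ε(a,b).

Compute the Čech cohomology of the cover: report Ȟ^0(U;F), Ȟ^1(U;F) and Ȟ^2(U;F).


nonempty overlaps:
  A1={{p2},{p5},{p6},{p1,p2},{p1,p5},{p1,p6},{p2,p3},{p2,p4},{p2,p5},{p3,p5},{p4,p6},{p5,p6},{p1,p2,p4},{p1,p2,p5},{p1,p4,p6},{p1,p5,p6}} A2={{p1},{p2},{p6},{p1,p2},{p1,p4},{p1,p5},{p1,p6},{p2,p3},{p2,p4},{p2,p5},{p4,p6},{p5,p6},{p1,p2,p4},{p1,p2,p5},{p1,p4,p6},{p1,p5,p6}} A3={{p3},{p2,p3},{p3,p4},{p3,p5}} A4={{p4},{p1,p4},{p2,p4},{p3,p4},{p4,p6},{p1,p2,p4},{p1,p4,p6}}
  A12={{p2},{p6},{p1,p2},{p1,p5},{p1,p6},{p2,p3},{p2,p4},{p2,p5},{p4,p6},{p5,p6},{p1,p2,p4},{p1,p2,p5},{p1,p4,p6},{p1,p5,p6}} A13={{p2,p3},{p3,p5}} A14={{p2,p4},{p4,p6},{p1,p2,p4},{p1,p4,p6}} A23={{p2,p3}} A24={{p1,p4},{p2,p4},{p4,p6},{p1,p2,p4},{p1,p4,p6}} A34={{p3,p4}}
  A123={{p2,p3}} A124={{p2,p4},{p4,p6},{p1,p2,p4},{p1,p4,p6}}
C dims 4,6,2; δ0: rk_F2 3; δ1: rk_F2 2
degree 0: 4−3−0 = 1 → Ȟ^0 ≅ Z/2
degree 1: 6−2−3 = 1 → Ȟ^1 ≅ Z/2
degree 2: 2−0−2 = 0 → Ȟ^2 ≅ 0

Ȟ^0 ≅ Z/2, Ȟ^1 ≅ Z/2, Ȟ^2 ≅ 0


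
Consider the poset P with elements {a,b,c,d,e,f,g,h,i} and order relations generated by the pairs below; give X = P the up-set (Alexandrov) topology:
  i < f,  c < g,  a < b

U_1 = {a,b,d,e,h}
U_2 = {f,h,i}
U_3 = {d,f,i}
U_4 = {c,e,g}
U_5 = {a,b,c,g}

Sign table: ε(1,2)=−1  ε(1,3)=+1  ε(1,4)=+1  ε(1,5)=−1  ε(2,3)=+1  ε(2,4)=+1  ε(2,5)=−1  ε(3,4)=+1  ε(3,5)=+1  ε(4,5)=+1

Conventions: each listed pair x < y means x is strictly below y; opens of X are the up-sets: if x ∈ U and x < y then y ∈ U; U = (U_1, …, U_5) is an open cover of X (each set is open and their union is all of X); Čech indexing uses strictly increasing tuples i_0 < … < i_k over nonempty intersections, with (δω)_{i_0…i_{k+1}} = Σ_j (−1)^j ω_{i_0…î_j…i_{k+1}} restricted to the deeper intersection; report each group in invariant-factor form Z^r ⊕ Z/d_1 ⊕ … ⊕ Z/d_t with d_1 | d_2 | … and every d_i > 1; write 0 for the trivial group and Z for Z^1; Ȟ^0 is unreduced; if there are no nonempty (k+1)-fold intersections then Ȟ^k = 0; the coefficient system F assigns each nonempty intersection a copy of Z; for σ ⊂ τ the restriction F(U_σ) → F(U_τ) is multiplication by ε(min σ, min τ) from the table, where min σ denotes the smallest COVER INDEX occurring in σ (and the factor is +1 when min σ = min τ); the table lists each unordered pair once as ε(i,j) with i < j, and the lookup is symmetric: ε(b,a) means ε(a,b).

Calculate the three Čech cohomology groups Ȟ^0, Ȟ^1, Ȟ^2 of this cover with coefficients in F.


Ȟ^0 = 0,  Ȟ^1 = Z ⊕ Z/2,  Ȟ^2 = 0

intersection data:
  U12={h} U13={d} U14={e} U15={a,b} U23={f,i} U45={c,g}
C dims 5,6; δ0: rk 5, SNF 1^4·2
Ȟ^0 = (5 − 5) − 0 = 0, so Ȟ^0 ≅ 0
Ȟ^1 = (6 − 0) − 5 = 1 plus torsion [2], so Ȟ^1 ≅ Z ⊕ Z/2
Ȟ^2 = (0 − 0) − 0 = 0, so Ȟ^2 ≅ 0


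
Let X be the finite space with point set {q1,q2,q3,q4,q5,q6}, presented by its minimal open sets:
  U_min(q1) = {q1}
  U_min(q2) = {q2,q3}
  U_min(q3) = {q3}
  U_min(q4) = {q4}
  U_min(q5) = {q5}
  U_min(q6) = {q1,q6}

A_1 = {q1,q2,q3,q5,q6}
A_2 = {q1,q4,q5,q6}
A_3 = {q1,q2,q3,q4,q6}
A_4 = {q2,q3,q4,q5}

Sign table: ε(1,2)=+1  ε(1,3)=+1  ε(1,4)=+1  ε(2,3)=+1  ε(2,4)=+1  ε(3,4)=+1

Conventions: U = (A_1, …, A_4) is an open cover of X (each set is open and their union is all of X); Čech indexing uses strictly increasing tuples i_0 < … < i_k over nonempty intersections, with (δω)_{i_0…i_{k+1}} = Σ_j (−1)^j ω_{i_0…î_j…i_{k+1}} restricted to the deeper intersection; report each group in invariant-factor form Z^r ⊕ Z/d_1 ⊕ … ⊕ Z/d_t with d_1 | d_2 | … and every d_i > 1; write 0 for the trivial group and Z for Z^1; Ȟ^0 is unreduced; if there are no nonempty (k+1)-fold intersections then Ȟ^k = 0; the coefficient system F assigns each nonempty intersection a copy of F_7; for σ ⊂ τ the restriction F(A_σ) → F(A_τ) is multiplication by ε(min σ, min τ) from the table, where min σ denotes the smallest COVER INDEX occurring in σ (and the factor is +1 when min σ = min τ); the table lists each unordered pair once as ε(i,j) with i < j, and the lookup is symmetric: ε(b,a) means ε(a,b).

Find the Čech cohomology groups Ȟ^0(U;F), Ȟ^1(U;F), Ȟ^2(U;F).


intersection data:
  A12={q1,q5,q6} A13={q1,q2,q3,q6} A14={q2,q3,q5} A23={q1,q4,q6} A24={q4,q5} A34={q2,q3,q4}
  A123={q1,q6} A124={q5} A134={q2,q3} A234={q4}
C dims 4,6,4; δ0: rk_F7 3; δ1: rk_F7 3
Ȟ^0 = (4 − 3) − 0 = 1, so Ȟ^0 ≅ Z/7
Ȟ^1 = (6 − 3) − 3 = 0, so Ȟ^1 ≅ 0
Ȟ^2 = (4 − 0) − 3 = 1, so Ȟ^2 ≅ Z/7

Ȟ^0 ≅ Z/7,  Ȟ^1 ≅ 0,  Ȟ^2 ≅ Z/7


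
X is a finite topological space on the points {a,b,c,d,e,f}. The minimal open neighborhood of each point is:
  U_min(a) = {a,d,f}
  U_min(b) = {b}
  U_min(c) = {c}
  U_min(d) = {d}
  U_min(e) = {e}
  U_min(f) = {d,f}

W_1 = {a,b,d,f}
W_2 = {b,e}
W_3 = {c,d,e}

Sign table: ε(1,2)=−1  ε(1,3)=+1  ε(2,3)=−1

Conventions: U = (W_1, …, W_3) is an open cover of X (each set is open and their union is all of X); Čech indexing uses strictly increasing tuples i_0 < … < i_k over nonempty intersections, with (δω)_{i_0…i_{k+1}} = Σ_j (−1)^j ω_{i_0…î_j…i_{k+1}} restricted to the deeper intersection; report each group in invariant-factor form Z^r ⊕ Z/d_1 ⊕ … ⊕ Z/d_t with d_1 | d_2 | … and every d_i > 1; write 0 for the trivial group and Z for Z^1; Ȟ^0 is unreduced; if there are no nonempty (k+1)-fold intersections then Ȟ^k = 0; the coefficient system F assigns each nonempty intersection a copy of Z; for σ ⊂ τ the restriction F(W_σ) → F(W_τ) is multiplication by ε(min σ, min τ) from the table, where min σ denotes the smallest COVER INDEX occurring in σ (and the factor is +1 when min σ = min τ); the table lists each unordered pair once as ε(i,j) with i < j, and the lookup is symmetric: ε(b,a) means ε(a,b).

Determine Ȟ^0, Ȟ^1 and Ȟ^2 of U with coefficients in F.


intersection data:
  W12={b} W13={d} W23={e}
C dims 3,3; δ0: rk 2, SNF 1^2
Ȟ^0 = (3 − 2) − 0 = 1, so Ȟ^0 ≅ Z
Ȟ^1 = (3 − 0) − 2 = 1, so Ȟ^1 ≅ Z
Ȟ^2 = (0 − 0) − 0 = 0, so Ȟ^2 ≅ 0

Ȟ^0(U;F) ≅ Z, Ȟ^1(U;F) ≅ Z and Ȟ^2(U;F) ≅ 0


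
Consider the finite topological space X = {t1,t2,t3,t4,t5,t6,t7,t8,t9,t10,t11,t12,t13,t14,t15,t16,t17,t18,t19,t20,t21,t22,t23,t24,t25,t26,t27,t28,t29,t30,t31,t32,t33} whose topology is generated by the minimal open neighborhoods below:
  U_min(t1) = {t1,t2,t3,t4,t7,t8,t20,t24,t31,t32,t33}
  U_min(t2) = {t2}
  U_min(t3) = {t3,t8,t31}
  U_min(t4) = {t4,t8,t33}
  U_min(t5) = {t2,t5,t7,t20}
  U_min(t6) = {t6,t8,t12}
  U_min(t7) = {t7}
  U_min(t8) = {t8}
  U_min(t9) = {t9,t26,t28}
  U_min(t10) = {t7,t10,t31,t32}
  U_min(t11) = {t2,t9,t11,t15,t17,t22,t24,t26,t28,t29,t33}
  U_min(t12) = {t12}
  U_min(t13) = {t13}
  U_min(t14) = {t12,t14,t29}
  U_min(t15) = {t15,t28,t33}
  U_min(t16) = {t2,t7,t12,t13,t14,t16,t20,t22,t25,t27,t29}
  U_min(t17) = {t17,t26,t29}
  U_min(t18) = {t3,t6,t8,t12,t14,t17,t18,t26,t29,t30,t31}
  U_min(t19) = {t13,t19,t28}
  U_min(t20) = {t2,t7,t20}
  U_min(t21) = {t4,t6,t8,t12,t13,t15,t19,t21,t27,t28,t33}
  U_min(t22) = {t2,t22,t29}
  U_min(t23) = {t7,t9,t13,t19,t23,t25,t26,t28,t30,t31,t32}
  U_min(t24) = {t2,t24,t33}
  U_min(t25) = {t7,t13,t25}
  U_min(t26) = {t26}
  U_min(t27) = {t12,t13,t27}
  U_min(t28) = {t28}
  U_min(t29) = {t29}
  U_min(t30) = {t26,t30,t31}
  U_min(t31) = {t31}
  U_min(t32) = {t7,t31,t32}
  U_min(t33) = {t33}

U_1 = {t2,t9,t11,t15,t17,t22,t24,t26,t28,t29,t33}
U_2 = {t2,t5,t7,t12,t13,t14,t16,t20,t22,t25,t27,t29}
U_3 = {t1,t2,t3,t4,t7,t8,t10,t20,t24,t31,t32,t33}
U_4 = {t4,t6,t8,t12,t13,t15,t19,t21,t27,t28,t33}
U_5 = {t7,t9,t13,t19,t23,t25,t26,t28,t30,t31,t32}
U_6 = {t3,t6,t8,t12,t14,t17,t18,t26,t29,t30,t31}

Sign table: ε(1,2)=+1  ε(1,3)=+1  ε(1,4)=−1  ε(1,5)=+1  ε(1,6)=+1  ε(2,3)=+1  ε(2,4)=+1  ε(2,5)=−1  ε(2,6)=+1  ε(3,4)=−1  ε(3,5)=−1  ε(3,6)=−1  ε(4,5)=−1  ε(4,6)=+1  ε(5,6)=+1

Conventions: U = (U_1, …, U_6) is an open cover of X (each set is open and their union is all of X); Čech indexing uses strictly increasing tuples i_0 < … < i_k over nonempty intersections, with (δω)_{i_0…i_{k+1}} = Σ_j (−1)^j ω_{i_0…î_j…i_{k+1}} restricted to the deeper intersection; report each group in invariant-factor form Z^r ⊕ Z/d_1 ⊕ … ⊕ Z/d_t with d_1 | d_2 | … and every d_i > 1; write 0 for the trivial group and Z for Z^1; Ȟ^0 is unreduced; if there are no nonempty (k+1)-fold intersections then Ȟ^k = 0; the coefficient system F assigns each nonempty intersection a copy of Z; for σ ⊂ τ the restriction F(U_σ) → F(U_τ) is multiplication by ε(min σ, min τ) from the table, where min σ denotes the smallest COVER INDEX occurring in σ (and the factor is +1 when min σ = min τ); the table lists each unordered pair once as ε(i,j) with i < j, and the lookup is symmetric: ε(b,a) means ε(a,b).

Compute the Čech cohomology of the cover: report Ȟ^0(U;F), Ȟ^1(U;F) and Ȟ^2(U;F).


nonempty overlaps:
  U12={t2,t22,t29} U13={t2,t24,t33} U14={t15,t28,t33} U15={t9,t26,t28} U16={t17,t26,t29} U23={t2,t7,t20} U24={t12,t13,t27} U25={t7,t13,t25} U26={t12,t14,t29} U34={t4,t8,t33} U35={t7,t31,t32} U36={t3,t8,t31} U45={t13,t19,t28} U46={t6,t8,t12} U56={t26,t30,t31}
  U123={t2} U126={t29} U134={t33} U145={t28} U156={t26} U235={t7} U245={t13} U246={t12} U346={t8} U356={t31}
C dims 6,15,10; δ0: rk 6, SNF 1^5·2; δ1: rk 9, SNF 1^9
degree 0: 6−6−0 = 0 → Ȟ^0 ≅ 0
degree 1: 15−9−6 = 0 plus torsion [2] → Ȟ^1 ≅ Z/2
degree 2: 10−0−9 = 1 → Ȟ^2 ≅ Z

Ȟ^0 = 0,  Ȟ^1 = Z/2,  Ȟ^2 = Z


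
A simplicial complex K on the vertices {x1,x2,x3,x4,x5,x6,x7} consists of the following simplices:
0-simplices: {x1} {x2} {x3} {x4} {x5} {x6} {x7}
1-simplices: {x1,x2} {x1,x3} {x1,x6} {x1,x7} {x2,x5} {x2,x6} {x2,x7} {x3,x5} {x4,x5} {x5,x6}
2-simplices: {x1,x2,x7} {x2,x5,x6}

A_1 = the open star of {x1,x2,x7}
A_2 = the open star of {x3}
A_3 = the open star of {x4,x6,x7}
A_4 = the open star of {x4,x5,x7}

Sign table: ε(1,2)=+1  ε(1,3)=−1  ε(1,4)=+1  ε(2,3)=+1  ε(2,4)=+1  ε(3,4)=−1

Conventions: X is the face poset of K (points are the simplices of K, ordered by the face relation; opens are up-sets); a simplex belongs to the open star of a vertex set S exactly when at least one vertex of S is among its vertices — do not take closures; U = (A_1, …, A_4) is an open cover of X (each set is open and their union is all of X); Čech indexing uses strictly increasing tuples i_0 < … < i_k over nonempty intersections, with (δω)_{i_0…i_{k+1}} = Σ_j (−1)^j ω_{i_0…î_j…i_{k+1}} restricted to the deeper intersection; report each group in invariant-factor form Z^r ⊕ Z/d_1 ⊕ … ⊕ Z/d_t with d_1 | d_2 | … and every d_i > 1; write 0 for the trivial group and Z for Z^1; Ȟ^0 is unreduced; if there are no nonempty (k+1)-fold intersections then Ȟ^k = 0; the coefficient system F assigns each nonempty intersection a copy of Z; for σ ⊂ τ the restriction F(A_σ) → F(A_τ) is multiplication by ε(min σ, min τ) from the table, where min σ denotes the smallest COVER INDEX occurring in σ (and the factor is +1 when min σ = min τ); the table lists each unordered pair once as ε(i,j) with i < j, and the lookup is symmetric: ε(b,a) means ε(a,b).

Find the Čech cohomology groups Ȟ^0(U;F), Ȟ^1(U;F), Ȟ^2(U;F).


nonempty overlaps:
  A1={{x1},{x2},{x7},{x1,x2},{x1,x3},{x1,x6},{x1,x7},{x2,x5},{x2,x6},{x2,x7},{x1,x2,x7},{x2,x5,x6}} A2={{x3},{x1,x3},{x3,x5}} A3={{x4},{x6},{x7},{x1,x6},{x1,x7},{x2,x6},{x2,x7},{x4,x5},{x5,x6},{x1,x2,x7},{x2,x5,x6}} A4={{x4},{x5},{x7},{x1,x7},{x2,x5},{x2,x7},{x3,x5},{x4,x5},{x5,x6},{x1,x2,x7},{x2,x5,x6}}
  A12={{x1,x3}} A13={{x7},{x1,x6},{x1,x7},{x2,x6},{x2,x7},{x1,x2,x7},{x2,x5,x6}} A14={{x7},{x1,x7},{x2,x5},{x2,x7},{x1,x2,x7},{x2,x5,x6}} A24={{x3,x5}} A34={{x4},{x7},{x1,x7},{x2,x7},{x4,x5},{x5,x6},{x1,x2,x7},{x2,x5,x6}}
  A134={{x7},{x1,x7},{x2,x7},{x1,x2,x7},{x2,x5,x6}}
C dims 4,5,1; δ0: rk 3, SNF 1^3; δ1: rk 1, SNF 1^1
degree 0: 4−3−0 = 1 → Ȟ^0 ≅ Z
degree 1: 5−1−3 = 1 → Ȟ^1 ≅ Z
degree 2: 1−0−1 = 0 → Ȟ^2 ≅ 0

Ȟ^0(U;F) ≅ Z,  Ȟ^1(U;F) ≅ Z,  Ȟ^2(U;F) ≅ 0


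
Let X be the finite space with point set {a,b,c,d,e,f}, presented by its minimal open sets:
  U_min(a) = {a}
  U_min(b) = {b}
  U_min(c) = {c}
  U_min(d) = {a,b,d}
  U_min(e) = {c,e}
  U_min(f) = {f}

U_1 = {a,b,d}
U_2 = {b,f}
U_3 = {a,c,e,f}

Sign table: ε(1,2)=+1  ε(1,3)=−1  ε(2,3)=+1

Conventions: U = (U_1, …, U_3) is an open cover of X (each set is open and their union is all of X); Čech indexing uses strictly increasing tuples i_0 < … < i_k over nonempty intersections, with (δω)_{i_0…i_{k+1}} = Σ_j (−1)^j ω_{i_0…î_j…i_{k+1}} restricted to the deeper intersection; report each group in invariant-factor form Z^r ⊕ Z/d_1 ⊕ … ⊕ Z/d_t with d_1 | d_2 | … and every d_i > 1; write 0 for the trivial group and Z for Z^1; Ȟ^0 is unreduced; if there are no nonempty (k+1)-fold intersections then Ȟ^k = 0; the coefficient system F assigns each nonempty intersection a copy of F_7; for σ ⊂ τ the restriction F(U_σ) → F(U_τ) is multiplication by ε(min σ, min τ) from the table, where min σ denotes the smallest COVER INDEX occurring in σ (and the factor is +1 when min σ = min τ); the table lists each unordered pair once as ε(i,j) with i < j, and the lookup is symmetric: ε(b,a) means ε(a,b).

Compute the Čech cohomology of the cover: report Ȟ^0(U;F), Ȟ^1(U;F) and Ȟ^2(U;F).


nerve simplices:
  U12={b} U13={a} U23={f}
C dims 3,3; δ0: rk_F7 3
degree 0: 3−3−0 = 0 → Ȟ^0 ≅ 0
degree 1: 3−0−3 = 0 → Ȟ^1 ≅ 0
degree 2: 0−0−0 = 0 → Ȟ^2 ≅ 0

Ȟ^0 = 0, Ȟ^1 = 0 and Ȟ^2 = 0
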